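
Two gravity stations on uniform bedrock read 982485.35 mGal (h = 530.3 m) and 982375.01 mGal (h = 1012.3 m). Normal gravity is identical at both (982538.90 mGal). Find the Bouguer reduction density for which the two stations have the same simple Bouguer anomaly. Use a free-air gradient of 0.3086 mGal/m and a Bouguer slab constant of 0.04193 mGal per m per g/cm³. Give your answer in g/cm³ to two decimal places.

1.90

Δg_obs = 982375.01 − 982485.35 = -110.34 mGal over Δh = 1012.3 − 530.3 = 482.0 m
Equal Bouguer anomalies ⇒ Δg_obs + (0.3086 − 0.04193ρ)·Δh = 0
0.3086 − 0.04193ρ = −Δg_obs/Δh = 0.22892
ρ = (0.3086 − 0.22892) / 0.04193 = 1.90 g/cm³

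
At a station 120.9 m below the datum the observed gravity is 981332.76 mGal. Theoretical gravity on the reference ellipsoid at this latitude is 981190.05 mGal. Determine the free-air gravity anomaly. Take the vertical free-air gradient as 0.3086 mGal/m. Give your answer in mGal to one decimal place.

105.4

Free-air correction = 0.3086 × -120.9 = -37.31 mGal
Free-air anomaly = 981332.76 − 981190.05 + (-37.31) = 105.40 mGal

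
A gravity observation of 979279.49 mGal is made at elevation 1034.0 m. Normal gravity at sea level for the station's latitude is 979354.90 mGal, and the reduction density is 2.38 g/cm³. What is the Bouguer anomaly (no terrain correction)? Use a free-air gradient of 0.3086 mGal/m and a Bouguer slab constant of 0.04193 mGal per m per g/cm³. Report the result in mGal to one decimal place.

Free-air correction = 0.3086 × 1034.0 = 319.09 mGal
Free-air anomaly = 979279.49 − 979354.90 + (319.09) = 243.68 mGal
Bouguer slab correction = 0.04193 × 2.38 × 1034.0 = 103.19 mGal
Simple Bouguer anomaly = 243.68 − (103.19) = 140.49 mGal

140.5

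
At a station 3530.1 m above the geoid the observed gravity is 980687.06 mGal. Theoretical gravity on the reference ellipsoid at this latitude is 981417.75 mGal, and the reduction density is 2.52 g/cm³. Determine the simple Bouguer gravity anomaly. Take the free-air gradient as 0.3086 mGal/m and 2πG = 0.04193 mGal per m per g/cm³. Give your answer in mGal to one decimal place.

-14.3

Free-air correction = 0.3086 × 3530.1 = 1089.39 mGal
Free-air anomaly = 980687.06 − 981417.75 + (1089.39) = 358.70 mGal
Bouguer slab correction = 0.04193 × 2.52 × 3530.1 = 373.00 mGal
Simple Bouguer anomaly = 358.70 − (373.00) = -14.30 mGal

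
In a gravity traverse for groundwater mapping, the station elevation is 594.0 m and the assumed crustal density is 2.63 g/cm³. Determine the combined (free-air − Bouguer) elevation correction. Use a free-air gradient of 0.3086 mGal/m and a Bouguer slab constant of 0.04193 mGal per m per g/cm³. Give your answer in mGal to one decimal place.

117.8

Combined gradient = 0.3086 − 0.04193 × 2.63 = 0.1983241 mGal/m
Combined elevation correction = 0.1983241 × 594.0 = 117.8 mGal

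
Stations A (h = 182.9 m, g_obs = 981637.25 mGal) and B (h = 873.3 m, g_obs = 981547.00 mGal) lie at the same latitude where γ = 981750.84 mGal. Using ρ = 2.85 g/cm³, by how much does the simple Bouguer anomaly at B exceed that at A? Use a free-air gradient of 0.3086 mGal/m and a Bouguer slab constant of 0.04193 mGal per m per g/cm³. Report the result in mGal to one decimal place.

40.3

Δg_SB(A) = 981637.25 − 981750.84 + 0.3086×182.9 − 0.04193×2.85×182.9 = -79.00 mGal
Δg_SB(B) = 981547.00 − 981750.84 + 0.3086×873.3 − 0.04193×2.85×873.3 = -38.70 mGal
Difference = -38.70 − (-79.00) = 40.30 mGal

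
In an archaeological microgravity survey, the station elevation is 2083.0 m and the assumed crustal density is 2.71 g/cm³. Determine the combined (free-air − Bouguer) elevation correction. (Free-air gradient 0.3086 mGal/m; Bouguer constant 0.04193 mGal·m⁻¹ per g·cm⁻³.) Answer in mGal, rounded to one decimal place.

Combined gradient = 0.3086 − 0.04193 × 2.71 = 0.1949697 mGal/m
Combined elevation correction = 0.1949697 × 2083.0 = 406.1 mGal

406.1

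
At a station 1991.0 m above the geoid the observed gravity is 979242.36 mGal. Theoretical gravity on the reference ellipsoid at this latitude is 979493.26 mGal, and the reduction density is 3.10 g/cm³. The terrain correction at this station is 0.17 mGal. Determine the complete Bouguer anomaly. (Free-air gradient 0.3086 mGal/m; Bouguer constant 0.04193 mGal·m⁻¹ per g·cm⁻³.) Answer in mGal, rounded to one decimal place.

Free-air correction = 0.3086 × 1991.0 = 614.42 mGal
Free-air anomaly = 979242.36 − 979493.26 + (614.42) = 363.52 mGal
Bouguer slab correction = 0.04193 × 3.10 × 1991.0 = 258.80 mGal
Simple Bouguer anomaly = 363.52 − (258.80) = 104.72 mGal
Complete Bouguer anomaly = 104.72 + 0.17 = 104.89 mGal

104.9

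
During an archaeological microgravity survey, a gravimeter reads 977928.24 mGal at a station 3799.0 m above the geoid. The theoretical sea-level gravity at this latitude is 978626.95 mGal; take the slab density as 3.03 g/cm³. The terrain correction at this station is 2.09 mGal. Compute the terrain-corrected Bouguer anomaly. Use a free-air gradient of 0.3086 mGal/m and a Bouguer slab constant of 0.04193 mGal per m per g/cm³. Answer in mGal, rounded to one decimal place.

Free-air correction = 0.3086 × 3799.0 = 1172.37 mGal
Free-air anomaly = 977928.24 − 978626.95 + (1172.37) = 473.66 mGal
Bouguer slab correction = 0.04193 × 3.03 × 3799.0 = 482.65 mGal
Simple Bouguer anomaly = 473.66 − (482.65) = -8.99 mGal
Complete Bouguer anomaly = -8.99 + 2.09 = -6.90 mGal

-6.9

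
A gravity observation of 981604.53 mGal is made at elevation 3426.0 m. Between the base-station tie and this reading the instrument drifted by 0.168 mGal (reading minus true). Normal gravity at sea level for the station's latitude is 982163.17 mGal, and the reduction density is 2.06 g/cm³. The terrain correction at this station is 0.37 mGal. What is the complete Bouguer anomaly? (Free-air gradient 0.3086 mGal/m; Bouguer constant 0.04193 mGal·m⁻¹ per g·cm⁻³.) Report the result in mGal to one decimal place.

202.9

Drift-corrected reading = 981604.53 − (0.168) = 981604.362 mGal
Free-air correction = 0.3086 × 3426.0 = 1057.26 mGal
Free-air anomaly = 981604.362 − 982163.17 + (1057.26) = 498.452 mGal
Bouguer slab correction = 0.04193 × 2.06 × 3426.0 = 295.92 mGal
Simple Bouguer anomaly = 498.452 − (295.92) = 202.532 mGal
Complete Bouguer anomaly = 202.532 + 0.37 = 202.902 mGal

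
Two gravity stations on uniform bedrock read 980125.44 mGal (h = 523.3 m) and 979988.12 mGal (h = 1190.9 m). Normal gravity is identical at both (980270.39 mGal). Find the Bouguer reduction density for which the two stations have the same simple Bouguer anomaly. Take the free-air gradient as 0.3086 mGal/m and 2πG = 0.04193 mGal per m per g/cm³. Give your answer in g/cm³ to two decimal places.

Δg_obs = 979988.12 − 980125.44 = -137.32 mGal over Δh = 1190.9 − 523.3 = 667.6 m
Equal Bouguer anomalies ⇒ Δg_obs + (0.3086 − 0.04193ρ)·Δh = 0
0.3086 − 0.04193ρ = −Δg_obs/Δh = 0.20569
ρ = (0.3086 − 0.20569) / 0.04193 = 2.45 g/cm³

2.45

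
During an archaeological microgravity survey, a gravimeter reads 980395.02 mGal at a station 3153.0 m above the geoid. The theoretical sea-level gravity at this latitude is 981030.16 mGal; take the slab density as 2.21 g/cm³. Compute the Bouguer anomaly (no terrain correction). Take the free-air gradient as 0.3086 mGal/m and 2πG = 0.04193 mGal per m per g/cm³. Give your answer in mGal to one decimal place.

45.7

Free-air correction = 0.3086 × 3153.0 = 973.02 mGal
Free-air anomaly = 980395.02 − 981030.16 + (973.02) = 337.88 mGal
Bouguer slab correction = 0.04193 × 2.21 × 3153.0 = 292.17 mGal
Simple Bouguer anomaly = 337.88 − (292.17) = 45.71 mGal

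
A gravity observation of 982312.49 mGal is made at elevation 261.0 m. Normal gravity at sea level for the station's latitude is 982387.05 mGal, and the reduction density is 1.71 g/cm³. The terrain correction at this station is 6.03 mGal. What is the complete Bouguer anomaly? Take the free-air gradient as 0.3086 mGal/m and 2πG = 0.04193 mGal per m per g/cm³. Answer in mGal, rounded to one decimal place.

Free-air correction = 0.3086 × 261.0 = 80.54 mGal
Free-air anomaly = 982312.49 − 982387.05 + (80.54) = 5.98 mGal
Bouguer slab correction = 0.04193 × 1.71 × 261.0 = 18.71 mGal
Simple Bouguer anomaly = 5.98 − (18.71) = -12.73 mGal
Complete Bouguer anomaly = -12.73 + 6.03 = -6.70 mGal

-6.7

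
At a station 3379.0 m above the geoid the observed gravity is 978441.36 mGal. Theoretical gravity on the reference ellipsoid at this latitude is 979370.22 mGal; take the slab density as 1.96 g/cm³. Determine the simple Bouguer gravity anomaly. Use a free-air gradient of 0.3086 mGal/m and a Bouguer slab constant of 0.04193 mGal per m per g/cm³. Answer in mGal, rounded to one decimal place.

Free-air correction = 0.3086 × 3379.0 = 1042.76 mGal
Free-air anomaly = 978441.36 − 979370.22 + (1042.76) = 113.90 mGal
Bouguer slab correction = 0.04193 × 1.96 × 3379.0 = 277.70 mGal
Simple Bouguer anomaly = 113.90 − (277.70) = -163.80 mGal

-163.8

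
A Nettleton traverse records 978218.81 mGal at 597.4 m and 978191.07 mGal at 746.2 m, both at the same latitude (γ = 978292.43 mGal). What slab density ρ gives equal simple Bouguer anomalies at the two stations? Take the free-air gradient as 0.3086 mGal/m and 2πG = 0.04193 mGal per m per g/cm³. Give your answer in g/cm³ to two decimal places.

2.91

Δg_obs = 978191.07 − 978218.81 = -27.74 mGal over Δh = 746.2 − 597.4 = 148.8 m
Equal Bouguer anomalies ⇒ Δg_obs + (0.3086 − 0.04193ρ)·Δh = 0
0.3086 − 0.04193ρ = −Δg_obs/Δh = 0.18642
ρ = (0.3086 − 0.18642) / 0.04193 = 2.91 g/cm³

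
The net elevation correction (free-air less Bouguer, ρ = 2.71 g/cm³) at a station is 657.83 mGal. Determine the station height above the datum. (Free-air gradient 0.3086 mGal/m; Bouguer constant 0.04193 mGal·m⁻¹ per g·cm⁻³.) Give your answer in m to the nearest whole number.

3374

Combined gradient = 0.3086 − 0.04193 × 2.71 = 0.1949697 mGal/m
h = 657.83 / 0.1949697 = 3374.01 m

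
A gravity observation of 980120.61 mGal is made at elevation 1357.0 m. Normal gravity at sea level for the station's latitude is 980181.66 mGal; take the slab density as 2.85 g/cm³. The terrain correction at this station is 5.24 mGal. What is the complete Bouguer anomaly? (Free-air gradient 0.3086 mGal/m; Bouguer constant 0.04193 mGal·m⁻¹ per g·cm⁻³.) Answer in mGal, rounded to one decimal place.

Free-air correction = 0.3086 × 1357.0 = 418.77 mGal
Free-air anomaly = 980120.61 − 980181.66 + (418.77) = 357.72 mGal
Bouguer slab correction = 0.04193 × 2.85 × 1357.0 = 162.16 mGal
Simple Bouguer anomaly = 357.72 − (162.16) = 195.56 mGal
Complete Bouguer anomaly = 195.56 + 5.24 = 200.80 mGal

200.8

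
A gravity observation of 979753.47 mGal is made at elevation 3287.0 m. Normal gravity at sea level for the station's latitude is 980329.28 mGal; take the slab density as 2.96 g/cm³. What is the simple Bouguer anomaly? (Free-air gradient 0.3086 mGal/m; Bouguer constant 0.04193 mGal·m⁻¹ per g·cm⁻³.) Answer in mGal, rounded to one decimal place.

30.6

Free-air correction = 0.3086 × 3287.0 = 1014.37 mGal
Free-air anomaly = 979753.47 − 980329.28 + (1014.37) = 438.56 mGal
Bouguer slab correction = 0.04193 × 2.96 × 3287.0 = 407.96 mGal
Simple Bouguer anomaly = 438.56 − (407.96) = 30.60 mGal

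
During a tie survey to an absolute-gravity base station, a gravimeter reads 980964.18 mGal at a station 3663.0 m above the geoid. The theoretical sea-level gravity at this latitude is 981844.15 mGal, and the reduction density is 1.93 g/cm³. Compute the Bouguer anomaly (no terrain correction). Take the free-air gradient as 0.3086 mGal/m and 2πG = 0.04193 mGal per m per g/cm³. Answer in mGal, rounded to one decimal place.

-46.0

Free-air correction = 0.3086 × 3663.0 = 1130.40 mGal
Free-air anomaly = 980964.18 − 981844.15 + (1130.40) = 250.43 mGal
Bouguer slab correction = 0.04193 × 1.93 × 3663.0 = 296.43 mGal
Simple Bouguer anomaly = 250.43 − (296.43) = -46.00 mGal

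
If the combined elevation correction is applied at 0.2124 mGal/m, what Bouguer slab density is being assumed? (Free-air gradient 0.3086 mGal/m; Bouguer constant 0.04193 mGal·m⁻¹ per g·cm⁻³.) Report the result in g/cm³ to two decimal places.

2.29

0.2124 = 0.3086 − 0.04193 × ρ
ρ = (0.3086 − 0.2124) / 0.04193 = 2.29 g/cm³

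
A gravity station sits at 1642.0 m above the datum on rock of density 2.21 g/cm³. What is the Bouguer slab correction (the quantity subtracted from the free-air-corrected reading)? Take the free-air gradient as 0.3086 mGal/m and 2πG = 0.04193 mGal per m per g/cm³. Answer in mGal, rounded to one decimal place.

Bouguer slab correction = 0.04193 × 2.21 × 1642.0 = 152.2 mGal

152.2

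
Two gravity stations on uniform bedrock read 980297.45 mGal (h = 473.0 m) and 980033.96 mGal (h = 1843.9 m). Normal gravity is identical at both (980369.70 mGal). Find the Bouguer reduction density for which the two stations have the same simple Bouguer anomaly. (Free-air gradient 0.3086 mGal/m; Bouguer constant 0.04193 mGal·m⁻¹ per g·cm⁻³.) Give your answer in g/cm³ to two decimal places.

2.78

Δg_obs = 980033.96 − 980297.45 = -263.49 mGal over Δh = 1843.9 − 473.0 = 1370.9 m
Equal Bouguer anomalies ⇒ Δg_obs + (0.3086 − 0.04193ρ)·Δh = 0
0.3086 − 0.04193ρ = −Δg_obs/Δh = 0.19220
ρ = (0.3086 − 0.19220) / 0.04193 = 2.78 g/cm³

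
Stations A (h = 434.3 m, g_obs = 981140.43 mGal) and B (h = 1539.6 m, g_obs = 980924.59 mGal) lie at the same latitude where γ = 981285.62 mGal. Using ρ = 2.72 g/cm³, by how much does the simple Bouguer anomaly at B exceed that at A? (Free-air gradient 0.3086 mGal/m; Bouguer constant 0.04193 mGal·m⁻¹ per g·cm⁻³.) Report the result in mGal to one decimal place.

Δg_SB(A) = 981140.43 − 981285.62 + 0.3086×434.3 − 0.04193×2.72×434.3 = -60.70 mGal
Δg_SB(B) = 980924.59 − 981285.62 + 0.3086×1539.6 − 0.04193×2.72×1539.6 = -61.50 mGal
Difference = -61.50 − (-60.70) = -0.80 mGal

-0.8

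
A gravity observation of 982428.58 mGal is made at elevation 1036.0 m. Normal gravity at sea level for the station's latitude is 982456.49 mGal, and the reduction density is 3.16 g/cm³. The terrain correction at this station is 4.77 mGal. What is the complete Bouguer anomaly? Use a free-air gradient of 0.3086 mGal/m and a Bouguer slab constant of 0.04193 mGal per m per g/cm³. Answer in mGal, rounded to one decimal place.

159.3

Free-air correction = 0.3086 × 1036.0 = 319.71 mGal
Free-air anomaly = 982428.58 − 982456.49 + (319.71) = 291.80 mGal
Bouguer slab correction = 0.04193 × 3.16 × 1036.0 = 137.27 mGal
Simple Bouguer anomaly = 291.80 − (137.27) = 154.53 mGal
Complete Bouguer anomaly = 154.53 + 4.77 = 159.30 mGal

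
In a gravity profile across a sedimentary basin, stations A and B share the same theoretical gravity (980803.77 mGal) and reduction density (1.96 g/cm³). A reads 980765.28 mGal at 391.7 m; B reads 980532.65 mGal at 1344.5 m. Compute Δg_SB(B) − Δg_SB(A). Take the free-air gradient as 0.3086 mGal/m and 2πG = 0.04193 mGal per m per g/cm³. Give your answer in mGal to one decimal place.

Δg_SB(A) = 980765.28 − 980803.77 + 0.3086×391.7 − 0.04193×1.96×391.7 = 50.20 mGal
Δg_SB(B) = 980532.65 − 980803.77 + 0.3086×1344.5 − 0.04193×1.96×1344.5 = 33.30 mGal
Difference = 33.30 − (50.20) = -16.90 mGal

-16.9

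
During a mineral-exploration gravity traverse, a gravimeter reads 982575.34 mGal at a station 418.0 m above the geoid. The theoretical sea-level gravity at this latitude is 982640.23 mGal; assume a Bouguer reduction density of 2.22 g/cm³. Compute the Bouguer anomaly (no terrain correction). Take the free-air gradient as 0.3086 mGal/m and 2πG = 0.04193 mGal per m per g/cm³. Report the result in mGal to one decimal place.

Free-air correction = 0.3086 × 418.0 = 128.99 mGal
Free-air anomaly = 982575.34 − 982640.23 + (128.99) = 64.10 mGal
Bouguer slab correction = 0.04193 × 2.22 × 418.0 = 38.91 mGal
Simple Bouguer anomaly = 64.10 − (38.91) = 25.19 mGal

25.2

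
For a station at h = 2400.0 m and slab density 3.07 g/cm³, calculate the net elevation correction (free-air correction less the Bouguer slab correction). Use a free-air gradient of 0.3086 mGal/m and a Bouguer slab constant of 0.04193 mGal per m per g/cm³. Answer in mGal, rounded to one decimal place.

Combined gradient = 0.3086 − 0.04193 × 3.07 = 0.1798749 mGal/m
Combined elevation correction = 0.1798749 × 2400.0 = 431.7 mGal

431.7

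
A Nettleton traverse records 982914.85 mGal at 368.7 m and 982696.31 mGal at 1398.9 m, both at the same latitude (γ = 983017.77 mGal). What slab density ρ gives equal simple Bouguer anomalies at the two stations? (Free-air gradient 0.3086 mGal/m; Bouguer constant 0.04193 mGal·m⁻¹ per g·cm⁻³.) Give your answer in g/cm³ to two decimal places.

2.30

Δg_obs = 982696.31 − 982914.85 = -218.54 mGal over Δh = 1398.9 − 368.7 = 1030.2 m
Equal Bouguer anomalies ⇒ Δg_obs + (0.3086 − 0.04193ρ)·Δh = 0
0.3086 − 0.04193ρ = −Δg_obs/Δh = 0.21213
ρ = (0.3086 − 0.21213) / 0.04193 = 2.30 g/cm³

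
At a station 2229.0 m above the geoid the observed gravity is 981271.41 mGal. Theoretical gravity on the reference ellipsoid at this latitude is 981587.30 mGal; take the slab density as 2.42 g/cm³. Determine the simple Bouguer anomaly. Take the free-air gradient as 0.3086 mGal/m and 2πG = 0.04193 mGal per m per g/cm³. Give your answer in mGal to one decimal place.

145.8

Free-air correction = 0.3086 × 2229.0 = 687.87 mGal
Free-air anomaly = 981271.41 − 981587.30 + (687.87) = 371.98 mGal
Bouguer slab correction = 0.04193 × 2.42 × 2229.0 = 226.18 mGal
Simple Bouguer anomaly = 371.98 − (226.18) = 145.80 mGal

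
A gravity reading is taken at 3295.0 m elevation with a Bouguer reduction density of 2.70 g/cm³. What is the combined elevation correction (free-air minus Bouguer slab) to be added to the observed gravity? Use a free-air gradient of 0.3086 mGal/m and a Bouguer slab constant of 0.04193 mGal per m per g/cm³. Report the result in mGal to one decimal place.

Combined gradient = 0.3086 − 0.04193 × 2.70 = 0.1953890 mGal/m
Combined elevation correction = 0.1953890 × 3295.0 = 643.8 mGal

643.8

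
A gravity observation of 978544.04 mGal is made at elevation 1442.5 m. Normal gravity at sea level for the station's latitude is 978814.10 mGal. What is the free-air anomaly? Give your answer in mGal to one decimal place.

175.1

Free-air correction = 0.3086 × 1442.5 = 445.16 mGal
Free-air anomaly = 978544.04 − 978814.10 + (445.16) = 175.10 mGal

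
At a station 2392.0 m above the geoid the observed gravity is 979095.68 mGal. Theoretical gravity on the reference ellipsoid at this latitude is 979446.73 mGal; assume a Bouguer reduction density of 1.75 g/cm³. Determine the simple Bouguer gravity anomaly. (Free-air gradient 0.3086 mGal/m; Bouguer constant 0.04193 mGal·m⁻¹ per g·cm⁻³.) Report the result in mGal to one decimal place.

Free-air correction = 0.3086 × 2392.0 = 738.17 mGal
Free-air anomaly = 979095.68 − 979446.73 + (738.17) = 387.12 mGal
Bouguer slab correction = 0.04193 × 1.75 × 2392.0 = 175.52 mGal
Simple Bouguer anomaly = 387.12 − (175.52) = 211.60 mGal

211.6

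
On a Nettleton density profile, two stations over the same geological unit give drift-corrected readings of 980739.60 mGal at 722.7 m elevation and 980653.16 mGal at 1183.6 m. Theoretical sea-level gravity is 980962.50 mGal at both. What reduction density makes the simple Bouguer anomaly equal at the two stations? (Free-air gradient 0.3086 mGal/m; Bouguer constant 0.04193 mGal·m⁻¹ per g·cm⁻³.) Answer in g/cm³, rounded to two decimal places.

Δg_obs = 980653.16 − 980739.60 = -86.44 mGal over Δh = 1183.6 − 722.7 = 460.9 m
Equal Bouguer anomalies ⇒ Δg_obs + (0.3086 − 0.04193ρ)·Δh = 0
0.3086 − 0.04193ρ = −Δg_obs/Δh = 0.18755
ρ = (0.3086 − 0.18755) / 0.04193 = 2.89 g/cm³

2.89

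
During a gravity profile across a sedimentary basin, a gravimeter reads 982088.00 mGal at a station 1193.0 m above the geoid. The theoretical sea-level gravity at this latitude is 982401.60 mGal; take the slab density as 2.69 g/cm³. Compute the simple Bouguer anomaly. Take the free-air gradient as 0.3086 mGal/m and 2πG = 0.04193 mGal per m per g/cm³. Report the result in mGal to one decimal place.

Free-air correction = 0.3086 × 1193.0 = 368.16 mGal
Free-air anomaly = 982088.00 − 982401.60 + (368.16) = 54.56 mGal
Bouguer slab correction = 0.04193 × 2.69 × 1193.0 = 134.56 mGal
Simple Bouguer anomaly = 54.56 − (134.56) = -80.00 mGal

-80.0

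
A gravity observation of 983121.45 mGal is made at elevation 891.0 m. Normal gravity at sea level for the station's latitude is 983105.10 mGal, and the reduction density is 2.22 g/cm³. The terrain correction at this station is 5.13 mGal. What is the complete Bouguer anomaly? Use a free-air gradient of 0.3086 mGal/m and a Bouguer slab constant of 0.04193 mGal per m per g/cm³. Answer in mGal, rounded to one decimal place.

213.5

Free-air correction = 0.3086 × 891.0 = 274.96 mGal
Free-air anomaly = 983121.45 − 983105.10 + (274.96) = 291.31 mGal
Bouguer slab correction = 0.04193 × 2.22 × 891.0 = 82.94 mGal
Simple Bouguer anomaly = 291.31 − (82.94) = 208.37 mGal
Complete Bouguer anomaly = 208.37 + 5.13 = 213.50 mGal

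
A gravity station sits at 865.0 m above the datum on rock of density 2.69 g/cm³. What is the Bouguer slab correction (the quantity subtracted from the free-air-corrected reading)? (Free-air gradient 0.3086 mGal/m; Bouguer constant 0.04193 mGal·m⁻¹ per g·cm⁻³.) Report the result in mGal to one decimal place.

Bouguer slab correction = 0.04193 × 2.69 × 865.0 = 97.6 mGal

97.6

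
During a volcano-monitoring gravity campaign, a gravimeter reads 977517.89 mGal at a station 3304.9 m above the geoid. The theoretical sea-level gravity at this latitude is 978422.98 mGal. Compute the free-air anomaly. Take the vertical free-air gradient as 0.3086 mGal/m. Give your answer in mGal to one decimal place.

114.8

Free-air correction = 0.3086 × 3304.9 = 1019.89 mGal
Free-air anomaly = 977517.89 − 978422.98 + (1019.89) = 114.80 mGal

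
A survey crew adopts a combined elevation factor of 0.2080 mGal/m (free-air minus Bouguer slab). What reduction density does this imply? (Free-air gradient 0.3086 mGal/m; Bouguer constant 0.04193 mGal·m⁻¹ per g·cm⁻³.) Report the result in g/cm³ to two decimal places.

0.2080 = 0.3086 − 0.04193 × ρ
ρ = (0.3086 − 0.2080) / 0.04193 = 2.40 g/cm³

2.40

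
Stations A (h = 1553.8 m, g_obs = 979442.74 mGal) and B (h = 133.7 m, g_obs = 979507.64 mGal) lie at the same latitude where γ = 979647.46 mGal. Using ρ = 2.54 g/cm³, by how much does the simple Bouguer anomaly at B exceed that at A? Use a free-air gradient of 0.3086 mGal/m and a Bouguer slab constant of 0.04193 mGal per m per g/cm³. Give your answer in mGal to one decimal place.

-222.1

Δg_SB(A) = 979442.74 − 979647.46 + 0.3086×1553.8 − 0.04193×2.54×1553.8 = 109.30 mGal
Δg_SB(B) = 979507.64 − 979647.46 + 0.3086×133.7 − 0.04193×2.54×133.7 = -112.80 mGal
Difference = -112.80 − (109.30) = -222.10 mGal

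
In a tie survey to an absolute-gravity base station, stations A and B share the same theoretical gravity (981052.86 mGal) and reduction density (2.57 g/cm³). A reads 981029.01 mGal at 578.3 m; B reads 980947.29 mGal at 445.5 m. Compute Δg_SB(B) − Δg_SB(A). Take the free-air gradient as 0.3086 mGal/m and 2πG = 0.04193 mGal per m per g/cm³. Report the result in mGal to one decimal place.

-108.4

Δg_SB(A) = 981029.01 − 981052.86 + 0.3086×578.3 − 0.04193×2.57×578.3 = 92.30 mGal
Δg_SB(B) = 980947.29 − 981052.86 + 0.3086×445.5 − 0.04193×2.57×445.5 = -16.10 mGal
Difference = -16.10 − (92.30) = -108.40 mGal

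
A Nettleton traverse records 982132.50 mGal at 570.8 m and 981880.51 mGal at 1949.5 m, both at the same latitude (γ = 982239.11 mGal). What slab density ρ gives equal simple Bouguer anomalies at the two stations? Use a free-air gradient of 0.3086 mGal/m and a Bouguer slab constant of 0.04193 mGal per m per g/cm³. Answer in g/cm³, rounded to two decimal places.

Δg_obs = 981880.51 − 982132.50 = -251.99 mGal over Δh = 1949.5 − 570.8 = 1378.7 m
Equal Bouguer anomalies ⇒ Δg_obs + (0.3086 − 0.04193ρ)·Δh = 0
0.3086 − 0.04193ρ = −Δg_obs/Δh = 0.18277
ρ = (0.3086 − 0.18277) / 0.04193 = 3.00 g/cm³

3.00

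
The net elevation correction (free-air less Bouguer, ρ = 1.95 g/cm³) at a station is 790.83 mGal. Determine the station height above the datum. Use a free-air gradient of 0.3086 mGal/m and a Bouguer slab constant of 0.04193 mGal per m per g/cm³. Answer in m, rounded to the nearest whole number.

Combined gradient = 0.3086 − 0.04193 × 1.95 = 0.2268365 mGal/m
h = 790.83 / 0.2268365 = 3486.34 m

3486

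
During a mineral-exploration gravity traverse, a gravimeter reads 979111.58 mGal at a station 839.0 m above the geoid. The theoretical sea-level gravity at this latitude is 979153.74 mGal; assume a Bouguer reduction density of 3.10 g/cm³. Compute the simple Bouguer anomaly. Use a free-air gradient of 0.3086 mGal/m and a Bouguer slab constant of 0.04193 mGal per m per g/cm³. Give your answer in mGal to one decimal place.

107.7

Free-air correction = 0.3086 × 839.0 = 258.92 mGal
Free-air anomaly = 979111.58 − 979153.74 + (258.92) = 216.76 mGal
Bouguer slab correction = 0.04193 × 3.10 × 839.0 = 109.06 mGal
Simple Bouguer anomaly = 216.76 − (109.06) = 107.70 mGal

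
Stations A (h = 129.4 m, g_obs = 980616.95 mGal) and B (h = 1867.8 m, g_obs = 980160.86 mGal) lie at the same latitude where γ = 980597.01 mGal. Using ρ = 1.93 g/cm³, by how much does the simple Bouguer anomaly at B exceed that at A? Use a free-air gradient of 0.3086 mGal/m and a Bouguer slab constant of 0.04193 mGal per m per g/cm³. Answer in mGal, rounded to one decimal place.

-60.3

Δg_SB(A) = 980616.95 − 980597.01 + 0.3086×129.4 − 0.04193×1.93×129.4 = 49.40 mGal
Δg_SB(B) = 980160.86 − 980597.01 + 0.3086×1867.8 − 0.04193×1.93×1867.8 = -10.90 mGal
Difference = -10.90 − (49.40) = -60.30 mGal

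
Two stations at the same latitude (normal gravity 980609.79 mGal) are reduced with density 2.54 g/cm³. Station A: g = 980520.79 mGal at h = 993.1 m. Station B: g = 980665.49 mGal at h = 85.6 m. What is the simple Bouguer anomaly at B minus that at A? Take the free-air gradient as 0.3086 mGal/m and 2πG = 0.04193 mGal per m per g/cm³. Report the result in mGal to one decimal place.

-38.7

Δg_SB(A) = 980520.79 − 980609.79 + 0.3086×993.1 − 0.04193×2.54×993.1 = 111.70 mGal
Δg_SB(B) = 980665.49 − 980609.79 + 0.3086×85.6 − 0.04193×2.54×85.6 = 73.00 mGal
Difference = 73.00 − (111.70) = -38.70 mGal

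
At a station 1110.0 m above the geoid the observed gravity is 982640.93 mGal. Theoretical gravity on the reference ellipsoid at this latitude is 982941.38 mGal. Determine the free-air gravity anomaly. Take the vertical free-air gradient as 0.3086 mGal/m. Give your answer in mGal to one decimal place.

Free-air correction = 0.3086 × 1110.0 = 342.55 mGal
Free-air anomaly = 982640.93 − 982941.38 + (342.55) = 42.10 mGal

42.1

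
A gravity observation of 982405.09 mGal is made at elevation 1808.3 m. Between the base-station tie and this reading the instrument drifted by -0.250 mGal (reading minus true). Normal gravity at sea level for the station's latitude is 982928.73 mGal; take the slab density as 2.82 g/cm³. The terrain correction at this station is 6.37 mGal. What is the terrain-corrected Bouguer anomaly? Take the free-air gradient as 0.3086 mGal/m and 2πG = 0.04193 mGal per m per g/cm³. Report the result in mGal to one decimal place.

Drift-corrected reading = 982405.09 − (-0.250) = 982405.340 mGal
Free-air correction = 0.3086 × 1808.3 = 558.04 mGal
Free-air anomaly = 982405.340 − 982928.73 + (558.04) = 34.650 mGal
Bouguer slab correction = 0.04193 × 2.82 × 1808.3 = 213.82 mGal
Simple Bouguer anomaly = 34.650 − (213.82) = -179.170 mGal
Complete Bouguer anomaly = -179.170 + 6.37 = -172.800 mGal

-172.8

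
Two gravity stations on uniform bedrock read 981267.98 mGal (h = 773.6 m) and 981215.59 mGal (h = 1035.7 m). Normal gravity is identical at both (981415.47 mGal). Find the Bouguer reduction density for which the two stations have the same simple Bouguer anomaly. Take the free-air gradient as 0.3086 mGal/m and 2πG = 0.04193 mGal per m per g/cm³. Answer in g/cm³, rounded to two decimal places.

Δg_obs = 981215.59 − 981267.98 = -52.39 mGal over Δh = 1035.7 − 773.6 = 262.1 m
Equal Bouguer anomalies ⇒ Δg_obs + (0.3086 − 0.04193ρ)·Δh = 0
0.3086 − 0.04193ρ = −Δg_obs/Δh = 0.19989
ρ = (0.3086 − 0.19989) / 0.04193 = 2.59 g/cm³

2.59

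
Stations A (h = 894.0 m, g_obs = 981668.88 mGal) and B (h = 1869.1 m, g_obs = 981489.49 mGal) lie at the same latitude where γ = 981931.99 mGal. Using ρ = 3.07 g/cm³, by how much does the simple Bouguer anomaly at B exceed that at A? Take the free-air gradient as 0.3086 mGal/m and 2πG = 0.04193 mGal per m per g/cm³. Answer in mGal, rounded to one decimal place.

-4.0

Δg_SB(A) = 981668.88 − 981931.99 + 0.3086×894.0 − 0.04193×3.07×894.0 = -102.30 mGal
Δg_SB(B) = 981489.49 − 981931.99 + 0.3086×1869.1 − 0.04193×3.07×1869.1 = -106.30 mGal
Difference = -106.30 − (-102.30) = -4.00 mGal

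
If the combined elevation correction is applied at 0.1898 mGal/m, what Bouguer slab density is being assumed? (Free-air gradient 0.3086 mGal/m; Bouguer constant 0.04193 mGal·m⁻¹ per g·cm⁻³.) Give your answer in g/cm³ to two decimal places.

0.1898 = 0.3086 − 0.04193 × ρ
ρ = (0.3086 − 0.1898) / 0.04193 = 2.83 g/cm³

2.83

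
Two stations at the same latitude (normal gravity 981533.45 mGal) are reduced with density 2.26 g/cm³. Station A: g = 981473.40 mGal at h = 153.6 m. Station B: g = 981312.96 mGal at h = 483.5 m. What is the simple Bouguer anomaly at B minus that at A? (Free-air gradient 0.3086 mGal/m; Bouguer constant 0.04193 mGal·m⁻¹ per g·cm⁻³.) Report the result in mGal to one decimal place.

Δg_SB(A) = 981473.40 − 981533.45 + 0.3086×153.6 − 0.04193×2.26×153.6 = -27.20 mGal
Δg_SB(B) = 981312.96 − 981533.45 + 0.3086×483.5 − 0.04193×2.26×483.5 = -117.10 mGal
Difference = -117.10 − (-27.20) = -89.90 mGal

-89.9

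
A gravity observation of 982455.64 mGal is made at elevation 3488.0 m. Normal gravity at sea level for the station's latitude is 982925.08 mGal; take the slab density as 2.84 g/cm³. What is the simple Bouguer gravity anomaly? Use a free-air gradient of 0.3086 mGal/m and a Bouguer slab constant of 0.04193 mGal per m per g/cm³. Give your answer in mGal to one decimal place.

Free-air correction = 0.3086 × 3488.0 = 1076.40 mGal
Free-air anomaly = 982455.64 − 982925.08 + (1076.40) = 606.96 mGal
Bouguer slab correction = 0.04193 × 2.84 × 3488.0 = 415.36 mGal
Simple Bouguer anomaly = 606.96 − (415.36) = 191.60 mGal

191.6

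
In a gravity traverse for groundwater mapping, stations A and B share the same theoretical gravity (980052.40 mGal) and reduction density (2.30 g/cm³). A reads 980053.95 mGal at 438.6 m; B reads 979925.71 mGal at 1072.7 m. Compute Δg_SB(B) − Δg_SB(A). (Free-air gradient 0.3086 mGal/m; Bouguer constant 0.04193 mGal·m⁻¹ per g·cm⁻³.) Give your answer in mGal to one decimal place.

Δg_SB(A) = 980053.95 − 980052.40 + 0.3086×438.6 − 0.04193×2.30×438.6 = 94.60 mGal
Δg_SB(B) = 979925.71 − 980052.40 + 0.3086×1072.7 − 0.04193×2.30×1072.7 = 100.90 mGal
Difference = 100.90 − (94.60) = 6.30 mGal

6.3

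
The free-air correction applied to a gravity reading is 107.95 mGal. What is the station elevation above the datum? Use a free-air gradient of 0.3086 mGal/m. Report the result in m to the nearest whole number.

350

h = 107.95 / 0.3086 = 349.81 m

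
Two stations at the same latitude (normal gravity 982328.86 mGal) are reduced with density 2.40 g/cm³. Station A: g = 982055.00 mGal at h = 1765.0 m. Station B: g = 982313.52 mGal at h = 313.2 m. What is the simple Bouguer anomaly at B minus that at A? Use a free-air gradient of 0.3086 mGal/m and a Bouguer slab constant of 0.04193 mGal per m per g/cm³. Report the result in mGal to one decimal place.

Δg_SB(A) = 982055.00 − 982328.86 + 0.3086×1765.0 − 0.04193×2.40×1765.0 = 93.20 mGal
Δg_SB(B) = 982313.52 − 982328.86 + 0.3086×313.2 − 0.04193×2.40×313.2 = 49.80 mGal
Difference = 49.80 − (93.20) = -43.40 mGal

-43.4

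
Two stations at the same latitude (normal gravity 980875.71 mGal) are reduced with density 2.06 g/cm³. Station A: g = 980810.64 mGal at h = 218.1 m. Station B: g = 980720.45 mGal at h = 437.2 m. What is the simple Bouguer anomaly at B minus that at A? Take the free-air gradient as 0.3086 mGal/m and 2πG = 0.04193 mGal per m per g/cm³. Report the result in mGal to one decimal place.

-41.5

Δg_SB(A) = 980810.64 − 980875.71 + 0.3086×218.1 − 0.04193×2.06×218.1 = -16.60 mGal
Δg_SB(B) = 980720.45 − 980875.71 + 0.3086×437.2 − 0.04193×2.06×437.2 = -58.10 mGal
Difference = -58.10 − (-16.60) = -41.50 mGal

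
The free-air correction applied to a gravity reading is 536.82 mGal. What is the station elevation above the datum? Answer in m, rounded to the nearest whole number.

1740

h = 536.82 / 0.3086 = 1739.53 m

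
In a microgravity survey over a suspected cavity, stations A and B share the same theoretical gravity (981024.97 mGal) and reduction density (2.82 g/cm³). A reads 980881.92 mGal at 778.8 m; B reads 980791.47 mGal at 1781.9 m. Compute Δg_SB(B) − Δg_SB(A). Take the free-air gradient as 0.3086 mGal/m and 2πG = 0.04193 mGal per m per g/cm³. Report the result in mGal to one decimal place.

100.5

Δg_SB(A) = 980881.92 − 981024.97 + 0.3086×778.8 − 0.04193×2.82×778.8 = 5.20 mGal
Δg_SB(B) = 980791.47 − 981024.97 + 0.3086×1781.9 − 0.04193×2.82×1781.9 = 105.70 mGal
Difference = 105.70 − (5.20) = 100.50 mGal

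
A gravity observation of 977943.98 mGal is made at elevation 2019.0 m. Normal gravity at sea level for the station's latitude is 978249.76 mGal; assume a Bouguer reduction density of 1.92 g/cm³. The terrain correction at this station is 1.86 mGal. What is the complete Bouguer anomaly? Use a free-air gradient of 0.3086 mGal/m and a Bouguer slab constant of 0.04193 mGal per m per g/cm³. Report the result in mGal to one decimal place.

156.6

Free-air correction = 0.3086 × 2019.0 = 623.06 mGal
Free-air anomaly = 977943.98 − 978249.76 + (623.06) = 317.28 mGal
Bouguer slab correction = 0.04193 × 1.92 × 2019.0 = 162.54 mGal
Simple Bouguer anomaly = 317.28 − (162.54) = 154.74 mGal
Complete Bouguer anomaly = 154.74 + 1.86 = 156.60 mGal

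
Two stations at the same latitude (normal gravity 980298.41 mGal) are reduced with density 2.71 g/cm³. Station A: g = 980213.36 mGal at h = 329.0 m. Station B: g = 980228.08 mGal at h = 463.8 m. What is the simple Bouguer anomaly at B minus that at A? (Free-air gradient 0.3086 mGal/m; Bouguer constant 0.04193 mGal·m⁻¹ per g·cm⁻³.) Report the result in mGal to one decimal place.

41.0

Δg_SB(A) = 980213.36 − 980298.41 + 0.3086×329.0 − 0.04193×2.71×329.0 = -20.90 mGal
Δg_SB(B) = 980228.08 − 980298.41 + 0.3086×463.8 − 0.04193×2.71×463.8 = 20.10 mGal
Difference = 20.10 − (-20.90) = 41.00 mGal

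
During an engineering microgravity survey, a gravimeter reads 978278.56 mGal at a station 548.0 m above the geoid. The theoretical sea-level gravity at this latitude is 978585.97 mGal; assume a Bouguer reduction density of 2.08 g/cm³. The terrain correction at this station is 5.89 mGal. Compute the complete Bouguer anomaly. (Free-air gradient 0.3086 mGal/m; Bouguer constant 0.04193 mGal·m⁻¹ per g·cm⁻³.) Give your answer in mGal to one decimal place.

-180.2

Free-air correction = 0.3086 × 548.0 = 169.11 mGal
Free-air anomaly = 978278.56 − 978585.97 + (169.11) = -138.30 mGal
Bouguer slab correction = 0.04193 × 2.08 × 548.0 = 47.79 mGal
Simple Bouguer anomaly = -138.30 − (47.79) = -186.09 mGal
Complete Bouguer anomaly = -186.09 + 5.89 = -180.20 mGal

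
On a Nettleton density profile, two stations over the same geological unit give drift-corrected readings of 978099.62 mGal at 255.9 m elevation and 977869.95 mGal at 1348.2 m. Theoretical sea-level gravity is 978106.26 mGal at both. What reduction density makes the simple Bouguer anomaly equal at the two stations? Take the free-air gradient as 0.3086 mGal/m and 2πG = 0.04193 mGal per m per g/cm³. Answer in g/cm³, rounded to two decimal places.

Δg_obs = 977869.95 − 978099.62 = -229.67 mGal over Δh = 1348.2 − 255.9 = 1092.3 m
Equal Bouguer anomalies ⇒ Δg_obs + (0.3086 − 0.04193ρ)·Δh = 0
0.3086 − 0.04193ρ = −Δg_obs/Δh = 0.21026
ρ = (0.3086 − 0.21026) / 0.04193 = 2.35 g/cm³

2.35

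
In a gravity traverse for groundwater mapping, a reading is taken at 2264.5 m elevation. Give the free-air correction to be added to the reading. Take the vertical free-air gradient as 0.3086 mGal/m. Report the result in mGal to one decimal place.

698.8

Free-air correction = 0.3086 × 2264.5 = 698.8 mGal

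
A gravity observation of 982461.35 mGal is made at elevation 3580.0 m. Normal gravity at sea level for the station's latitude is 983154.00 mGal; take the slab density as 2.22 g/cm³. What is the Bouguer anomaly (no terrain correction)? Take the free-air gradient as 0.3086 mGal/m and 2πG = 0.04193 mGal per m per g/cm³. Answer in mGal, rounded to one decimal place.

78.9

Free-air correction = 0.3086 × 3580.0 = 1104.79 mGal
Free-air anomaly = 982461.35 − 983154.00 + (1104.79) = 412.14 mGal
Bouguer slab correction = 0.04193 × 2.22 × 3580.0 = 333.24 mGal
Simple Bouguer anomaly = 412.14 − (333.24) = 78.90 mGal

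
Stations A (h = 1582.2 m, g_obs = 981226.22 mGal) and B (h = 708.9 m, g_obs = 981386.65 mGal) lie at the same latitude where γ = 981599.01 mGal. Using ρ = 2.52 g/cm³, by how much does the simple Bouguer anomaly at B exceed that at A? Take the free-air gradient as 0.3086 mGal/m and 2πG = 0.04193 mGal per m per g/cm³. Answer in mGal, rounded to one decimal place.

Δg_SB(A) = 981226.22 − 981599.01 + 0.3086×1582.2 − 0.04193×2.52×1582.2 = -51.70 mGal
Δg_SB(B) = 981386.65 − 981599.01 + 0.3086×708.9 − 0.04193×2.52×708.9 = -68.50 mGal
Difference = -68.50 − (-51.70) = -16.80 mGal

-16.8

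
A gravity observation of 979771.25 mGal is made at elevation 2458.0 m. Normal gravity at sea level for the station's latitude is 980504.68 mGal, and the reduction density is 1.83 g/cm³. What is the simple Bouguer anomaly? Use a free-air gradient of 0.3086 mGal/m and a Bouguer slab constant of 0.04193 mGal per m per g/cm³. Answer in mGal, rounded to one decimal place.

Free-air correction = 0.3086 × 2458.0 = 758.54 mGal
Free-air anomaly = 979771.25 − 980504.68 + (758.54) = 25.11 mGal
Bouguer slab correction = 0.04193 × 1.83 × 2458.0 = 188.61 mGal
Simple Bouguer anomaly = 25.11 − (188.61) = -163.50 mGal

-163.5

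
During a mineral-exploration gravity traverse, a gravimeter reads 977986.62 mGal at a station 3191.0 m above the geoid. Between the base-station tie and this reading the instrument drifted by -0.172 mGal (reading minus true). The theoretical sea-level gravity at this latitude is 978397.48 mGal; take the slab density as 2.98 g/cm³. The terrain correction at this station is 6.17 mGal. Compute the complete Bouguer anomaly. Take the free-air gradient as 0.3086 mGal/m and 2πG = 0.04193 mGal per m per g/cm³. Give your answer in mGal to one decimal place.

Drift-corrected reading = 977986.62 − (-0.172) = 977986.792 mGal
Free-air correction = 0.3086 × 3191.0 = 984.74 mGal
Free-air anomaly = 977986.792 − 978397.48 + (984.74) = 574.052 mGal
Bouguer slab correction = 0.04193 × 2.98 × 3191.0 = 398.72 mGal
Simple Bouguer anomaly = 574.052 − (398.72) = 175.332 mGal
Complete Bouguer anomaly = 175.332 + 6.17 = 181.502 mGal

181.5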